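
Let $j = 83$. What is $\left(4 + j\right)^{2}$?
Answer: $7569$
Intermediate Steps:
$\left(4 + j\right)^{2} = \left(4 + 83\right)^{2} = 87^{2} = 7569$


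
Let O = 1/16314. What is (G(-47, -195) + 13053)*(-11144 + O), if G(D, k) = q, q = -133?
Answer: -1174448768900/8157 ≈ -1.4398e+8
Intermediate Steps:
G(D, k) = -133
O = 1/16314 ≈ 6.1297e-5
(G(-47, -195) + 13053)*(-11144 + O) = (-133 + 13053)*(-11144 + 1/16314) = 12920*(-181803215/16314) = -1174448768900/8157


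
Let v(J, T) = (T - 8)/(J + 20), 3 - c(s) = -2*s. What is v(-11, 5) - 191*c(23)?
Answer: -28078/3 ≈ -9359.3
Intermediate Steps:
c(s) = 3 + 2*s (c(s) = 3 - (-2)*s = 3 + 2*s)
v(J, T) = (-8 + T)/(20 + J)
v(-11, 5) - 191*c(23) = (-8 + 5)/(20 - 11) - 191*(3 + 2*23) = -3/9 - 191*(3 + 46) = (1/9)*(-3) - 191*49 = -1/3 - 9359 = -28078/3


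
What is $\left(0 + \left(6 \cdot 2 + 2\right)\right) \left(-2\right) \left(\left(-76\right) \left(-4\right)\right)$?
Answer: $-8512$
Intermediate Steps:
$\left(0 + \left(6 \cdot 2 + 2\right)\right) \left(-2\right) \left(\left(-76\right) \left(-4\right)\right) = \left(0 + \left(12 + 2\right)\right) \left(-2\right) 304 = \left(0 + 14\right) \left(-2\right) 304 = 14 \left(-2\right) 304 = \left(-28\right) 304 = -8512$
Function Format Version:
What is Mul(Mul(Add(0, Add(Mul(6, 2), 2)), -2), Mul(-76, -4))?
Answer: -8512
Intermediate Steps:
Mul(Mul(Add(0, Add(Mul(6, 2), 2)), -2), Mul(-76, -4)) = Mul(Mul(Add(0, Add(12, 2)), -2), 304) = Mul(Mul(Add(0, 14), -2), 304) = Mul(Mul(14, -2), 304) = Mul(-28, 304) = -8512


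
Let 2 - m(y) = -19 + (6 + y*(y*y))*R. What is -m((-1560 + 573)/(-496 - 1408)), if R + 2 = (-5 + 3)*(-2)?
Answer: -87753195/10061824 ≈ -8.7214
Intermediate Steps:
R = 2 (R = -2 + (-5 + 3)*(-2) = -2 - 2*(-2) = -2 + 4 = 2)
m(y) = 9 - 2*y³ (m(y) = 2 - (-19 + (6 + y*(y*y))*2) = 2 - (-19 + (6 + y*y²)*2) = 2 - (-19 + (6 + y³)*2) = 2 - (-19 + (12 + 2*y³)) = 2 - (-7 + 2*y³) = 2 + (7 - 2*y³) = 9 - 2*y³)
-m((-1560 + 573)/(-496 - 1408)) = -(9 - 2*(-1560 + 573)³/(-496 - 1408)³) = -(9 - 2*(-987/(-1904))³) = -(9 - 2*(-987*(-1/1904))³) = -(9 - 2*(141/272)³) = -(9 - 2*2803221/20123648) = -(9 - 2803221/10061824) = -1*87753195/10061824 = -87753195/10061824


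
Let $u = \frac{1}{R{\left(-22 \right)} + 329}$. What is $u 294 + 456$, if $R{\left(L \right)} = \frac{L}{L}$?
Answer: $\frac{25129}{55} \approx 456.89$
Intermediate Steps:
$R{\left(L \right)} = 1$
$u = \frac{1}{330}$ ($u = \frac{1}{1 + 329} = \frac{1}{330} \approx 0.0030303$)
$u 294 + 456 = \frac{1}{330} \cdot 294 + 456 = \frac{49}{55} + 456 = \frac{25129}{55}$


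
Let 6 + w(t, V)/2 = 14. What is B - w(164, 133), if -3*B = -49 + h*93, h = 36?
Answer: -3347/3 ≈ -1115.7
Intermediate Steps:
w(t, V) = 16 (w(t, V) = -12 + 2*14 = -12 + 28 = 16)
B = -3299/3 (B = -(-49 + 36*93)/3 = -(-49 + 3348)/3 = -⅓*3299 = -3299/3 ≈ -1099.7)
B - w(164, 133) = -3299/3 - 1*16 = -3299/3 - 16 = -3347/3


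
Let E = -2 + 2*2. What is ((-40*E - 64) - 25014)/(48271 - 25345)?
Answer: -4193/3821 ≈ -1.0974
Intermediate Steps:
E = 2 (E = -2 + 4 = 2)
((-40*E - 64) - 25014)/(48271 - 25345) = ((-40*2 - 64) - 25014)/(48271 - 25345) = ((-80 - 64) - 25014)/22926 = (-144 - 25014)*(1/22926) = -25158*1/22926 = -4193/3821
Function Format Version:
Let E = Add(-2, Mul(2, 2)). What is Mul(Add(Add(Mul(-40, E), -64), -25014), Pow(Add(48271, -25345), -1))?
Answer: Rational(-4193, 3821) ≈ -1.0974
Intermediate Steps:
E = 2 (E = Add(-2, 4) = 2)
Mul(Add(Add(Mul(-40, E), -64), -25014), Pow(Add(48271, -25345), -1)) = Mul(Add(Add(Mul(-40, 2), -64), -25014), Pow(Add(48271, -25345), -1)) = Mul(Add(Add(-80, -64), -25014), Pow(22926, -1)) = Mul(Add(-144, -25014), Rational(1, 22926)) = Mul(-25158, Rational(1, 22926)) = Rational(-4193, 3821)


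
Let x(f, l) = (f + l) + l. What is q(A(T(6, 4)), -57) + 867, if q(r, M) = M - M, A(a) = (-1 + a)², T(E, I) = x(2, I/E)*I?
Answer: 867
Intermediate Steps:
x(f, l) = f + 2*l
T(E, I) = I*(2 + 2*I/E) (T(E, I) = (2 + 2*(I/E))*I = (2 + 2*I/E)*I = I*(2 + 2*I/E))
q(r, M) = 0
q(A(T(6, 4)), -57) + 867 = 0 + 867 = 867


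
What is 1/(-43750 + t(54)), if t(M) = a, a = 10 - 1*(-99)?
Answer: -1/43641 ≈ -2.2914e-5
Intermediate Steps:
a = 109 (a = 10 + 99 = 109)
t(M) = 109
1/(-43750 + t(54)) = 1/(-43750 + 109) = 1/(-43641) = -1/43641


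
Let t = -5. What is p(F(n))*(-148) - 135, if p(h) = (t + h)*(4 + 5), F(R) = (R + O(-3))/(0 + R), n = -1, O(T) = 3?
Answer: 9189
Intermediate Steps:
F(R) = (3 + R)/R (F(R) = (R + 3)/(0 + R) = (3 + R)/R)
p(h) = -45 + 9*h (p(h) = (-5 + h)*(4 + 5) = (-5 + h)*9 = -45 + 9*h)
p(F(n))*(-148) - 135 = (-45 + 9*((3 - 1)/(-1)))*(-148) - 135 = (-45 + 9*(-1*2))*(-148) - 135 = (-45 + 9*(-2))*(-148) - 135 = (-45 - 18)*(-148) - 135 = -63*(-148) - 135 = 9324 - 135 = 9189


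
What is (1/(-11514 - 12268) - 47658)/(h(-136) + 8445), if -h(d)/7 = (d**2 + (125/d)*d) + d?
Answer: 1133402557/2876432900 ≈ 0.39403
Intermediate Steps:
h(d) = -875 - 7*d - 7*d**2 (h(d) = -7*((d**2 + (125/d)*d) + d) = -7*((d**2 + 125) + d) = -7*((125 + d**2) + d) = -7*(125 + d + d**2) = -875 - 7*d - 7*d**2)
(1/(-11514 - 12268) - 47658)/(h(-136) + 8445) = (1/(-11514 - 12268) - 47658)/((-875 - 7*(-136) - 7*(-136)**2) + 8445) = (1/(-23782) - 47658)/((-875 + 952 - 7*18496) + 8445) = (-1/23782 - 47658)/((-875 + 952 - 129472) + 8445) = -1133402557/(23782*(-129395 + 8445)) = -1133402557/23782/(-120950) = -1133402557/23782*(-1/120950) = 1133402557/2876432900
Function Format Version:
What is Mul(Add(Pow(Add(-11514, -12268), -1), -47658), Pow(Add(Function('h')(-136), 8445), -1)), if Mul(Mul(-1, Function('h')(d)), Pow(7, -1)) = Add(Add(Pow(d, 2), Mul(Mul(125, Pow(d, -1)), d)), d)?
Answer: Rational(1133402557, 2876432900) ≈ 0.39403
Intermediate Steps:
Function('h')(d) = Add(-875, Mul(-7, d), Mul(-7, Pow(d, 2))) (Function('h')(d) = Mul(-7, Add(Add(Pow(d, 2), Mul(Mul(125, Pow(d, -1)), d)), d)) = Mul(-7, Add(Add(Pow(d, 2), 125), d)) = Mul(-7, Add(Add(125, Pow(d, 2)), d)) = Mul(-7, Add(125, d, Pow(d, 2))) = Add(-875, Mul(-7, d), Mul(-7, Pow(d, 2))))
Mul(Add(Pow(Add(-11514, -12268), -1), -47658), Pow(Add(Function('h')(-136), 8445), -1)) = Mul(Add(Pow(Add(-11514, -12268), -1), -47658), Pow(Add(Add(-875, Mul(-7, -136), Mul(-7, Pow(-136, 2))), 8445), -1)) = Mul(Add(Pow(-23782, -1), -47658), Pow(Add(Add(-875, 952, Mul(-7, 18496)), 8445), -1)) = Mul(Add(Rational(-1, 23782), -47658), Pow(Add(Add(-875, 952, -129472), 8445), -1)) = Mul(Rational(-1133402557, 23782), Pow(Add(-129395, 8445), -1)) = Mul(Rational(-1133402557, 23782), Pow(-120950, -1)) = Mul(Rational(-1133402557, 23782), Rational(-1, 120950)) = Rational(1133402557, 2876432900)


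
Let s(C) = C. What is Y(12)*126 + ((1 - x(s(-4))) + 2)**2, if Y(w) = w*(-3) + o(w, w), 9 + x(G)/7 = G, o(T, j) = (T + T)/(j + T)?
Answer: 4426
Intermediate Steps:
o(T, j) = 2*T/(T + j) (o(T, j) = (2*T)/(T + j) = 2*T/(T + j))
x(G) = -63 + 7*G
Y(w) = 1 - 3*w (Y(w) = w*(-3) + 2*w/(w + w) = -3*w + 2*w/((2*w)) = -3*w + 2*w*(1/(2*w)) = -3*w + 1 = 1 - 3*w)
Y(12)*126 + ((1 - x(s(-4))) + 2)**2 = (1 - 3*12)*126 + ((1 - (-63 + 7*(-4))) + 2)**2 = (1 - 36)*126 + ((1 - (-63 - 28)) + 2)**2 = -35*126 + ((1 - 1*(-91)) + 2)**2 = -4410 + ((1 + 91) + 2)**2 = -4410 + (92 + 2)**2 = -4410 + 94**2 = -4410 + 8836 = 4426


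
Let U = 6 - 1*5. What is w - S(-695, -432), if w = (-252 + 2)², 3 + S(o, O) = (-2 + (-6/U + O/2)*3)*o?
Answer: -401757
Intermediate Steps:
U = 1 (U = 6 - 5 = 1)
S(o, O) = -3 + o*(-20 + 3*O/2) (S(o, O) = -3 + (-2 + (-6/1 + O/2)*3)*o = -3 + (-2 + (-6*1 + O*(½))*3)*o = -3 + (-2 + (-6 + O/2)*3)*o = -3 + (-2 + (-18 + 3*O/2))*o = -3 + (-20 + 3*O/2)*o = -3 + o*(-20 + 3*O/2))
w = 62500 (w = (-250)² = 62500)
w - S(-695, -432) = 62500 - (-3 - 20*(-695) + (3/2)*(-432)*(-695)) = 62500 - (-3 + 13900 + 450360) = 62500 - 1*464257 = 62500 - 464257 = -401757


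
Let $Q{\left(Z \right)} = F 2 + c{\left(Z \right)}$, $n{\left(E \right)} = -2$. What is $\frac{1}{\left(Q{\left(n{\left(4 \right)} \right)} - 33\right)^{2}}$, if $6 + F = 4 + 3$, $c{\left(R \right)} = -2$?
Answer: $\frac{1}{1089} \approx 0.00091827$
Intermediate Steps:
$F = 1$ ($F = -6 + \left(4 + 3\right) = -6 + 7 = 1$)
$Q{\left(Z \right)} = 0$ ($Q{\left(Z \right)} = 1 \cdot 2 - 2 = 2 - 2 = 0$)
$\frac{1}{\left(Q{\left(n{\left(4 \right)} \right)} - 33\right)^{2}} = \frac{1}{\left(0 - 33\right)^{2}} = \frac{1}{\left(-33\right)^{2}} = \frac{1}{1089}$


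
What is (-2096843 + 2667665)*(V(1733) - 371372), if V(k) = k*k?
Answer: 1502356125774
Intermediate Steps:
V(k) = k²
(-2096843 + 2667665)*(V(1733) - 371372) = (-2096843 + 2667665)*(1733² - 371372) = 570822*(3003289 - 371372) = 570822*2631917 = 1502356125774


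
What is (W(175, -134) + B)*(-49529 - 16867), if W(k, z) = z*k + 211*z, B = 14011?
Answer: 2503992348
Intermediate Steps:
W(k, z) = 211*z + k*z (W(k, z) = k*z + 211*z = 211*z + k*z)
(W(175, -134) + B)*(-49529 - 16867) = (-134*(211 + 175) + 14011)*(-49529 - 16867) = (-134*386 + 14011)*(-66396) = (-51724 + 14011)*(-66396) = -37713*(-66396) = 2503992348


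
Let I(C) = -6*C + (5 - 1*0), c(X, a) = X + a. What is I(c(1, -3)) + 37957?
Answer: 37974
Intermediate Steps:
I(C) = 5 - 6*C (I(C) = -6*C + (5 + 0) = -6*C + 5 = 5 - 6*C)
I(c(1, -3)) + 37957 = (5 - 6*(1 - 3)) + 37957 = (5 - 6*(-2)) + 37957 = (5 + 12) + 37957 = 17 + 37957 = 37974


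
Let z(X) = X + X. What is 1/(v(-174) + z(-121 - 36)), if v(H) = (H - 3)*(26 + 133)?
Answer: -1/28457 ≈ -3.5141e-5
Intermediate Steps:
z(X) = 2*X
v(H) = -477 + 159*H (v(H) = (-3 + H)*159 = -477 + 159*H)
1/(v(-174) + z(-121 - 36)) = 1/((-477 + 159*(-174)) + 2*(-121 - 36)) = 1/((-477 - 27666) + 2*(-157)) = 1/(-28143 - 314) = 1/(-28457) = -1/28457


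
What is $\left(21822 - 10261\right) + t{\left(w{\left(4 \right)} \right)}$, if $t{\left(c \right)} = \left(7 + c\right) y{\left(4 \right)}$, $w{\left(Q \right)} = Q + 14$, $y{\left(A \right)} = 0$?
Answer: $11561$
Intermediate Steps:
$w{\left(Q \right)} = 14 + Q$
$t{\left(c \right)} = 0$ ($t{\left(c \right)} = \left(7 + c\right) 0 = 0$)
$\left(21822 - 10261\right) + t{\left(w{\left(4 \right)} \right)} = \left(21822 - 10261\right) + 0 = 11561 + 0 = 11561$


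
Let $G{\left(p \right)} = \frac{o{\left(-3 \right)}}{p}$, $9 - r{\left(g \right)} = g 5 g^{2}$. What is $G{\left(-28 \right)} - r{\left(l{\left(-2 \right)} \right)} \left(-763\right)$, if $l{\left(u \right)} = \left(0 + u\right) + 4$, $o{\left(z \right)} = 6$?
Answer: $- \frac{331145}{14} \approx -23653.0$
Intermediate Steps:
$l{\left(u \right)} = 4 + u$ ($l{\left(u \right)} = u + 4 = 4 + u$)
$r{\left(g \right)} = 9 - 5 g^{3}$ ($r{\left(g \right)} = 9 - g 5 g^{2} = 9 - 5 g^{3}$)
$G{\left(p \right)} = \frac{6}{p}$
$G{\left(-28 \right)} - r{\left(l{\left(-2 \right)} \right)} \left(-763\right) = \frac{6}{-28} - \left(9 - 5 \left(4 - 2\right)^{3}\right) \left(-763\right) = 6 \left(- \frac{1}{28}\right) - \left(9 - 5 \cdot 2^{3}\right) \left(-763\right) = - \frac{3}{14} - \left(9 - 40\right) \left(-763\right) = - \frac{3}{14} - \left(-31\right) \left(-763\right) = - \frac{3}{14} - 23653 = - \frac{331145}{14}$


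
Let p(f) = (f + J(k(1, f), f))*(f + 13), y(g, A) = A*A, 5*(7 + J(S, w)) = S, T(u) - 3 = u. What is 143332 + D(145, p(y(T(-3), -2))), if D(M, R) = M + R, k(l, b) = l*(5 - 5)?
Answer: 143426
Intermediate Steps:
T(u) = 3 + u
k(l, b) = 0 (k(l, b) = l*0 = 0)
J(S, w) = -7 + S/5
y(g, A) = A**2
p(f) = (-7 + f)*(13 + f) (p(f) = (f + (-7 + (1/5)*0))*(f + 13) = (f + (-7 + 0))*(13 + f) = (f - 7)*(13 + f) = (-7 + f)*(13 + f))
143332 + D(145, p(y(T(-3), -2))) = 143332 + (145 + (-91 + ((-2)**2)**2 + 6*(-2)**2)) = 143332 + (145 + (-91 + 4**2 + 6*4)) = 143332 + (145 + (-91 + 16 + 24)) = 143332 + (145 - 51) = 143332 + 94 = 143426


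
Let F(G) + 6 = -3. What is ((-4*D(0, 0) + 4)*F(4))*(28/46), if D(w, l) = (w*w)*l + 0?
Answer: -504/23 ≈ -21.913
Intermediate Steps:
D(w, l) = l*w² (D(w, l) = w²*l + 0 = l*w² + 0 = l*w²)
F(G) = -9 (F(G) = -6 - 3 = -9)
((-4*D(0, 0) + 4)*F(4))*(28/46) = ((-0*0² + 4)*(-9))*(28/46) = ((-0*0 + 4)*(-9))*(28*(1/46)) = ((-4*0 + 4)*(-9))*(14/23) = ((0 + 4)*(-9))*(14/23) = (4*(-9))*(14/23) = -36*14/23 = -504/23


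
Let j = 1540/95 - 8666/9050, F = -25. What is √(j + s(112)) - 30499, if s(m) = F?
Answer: -30499 + I*√2881888878/17195 ≈ -30499.0 + 3.122*I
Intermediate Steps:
j = 1311373/85975 (j = 1540*(1/95) - 8666*1/9050 = 308/19 - 4333/4525 = 1311373/85975 ≈ 15.253)
s(m) = -25
√(j + s(112)) - 30499 = √(1311373/85975 - 25) - 30499 = √(-838002/85975) - 30499 = I*√2881888878/17195 - 30499 = -30499 + I*√2881888878/17195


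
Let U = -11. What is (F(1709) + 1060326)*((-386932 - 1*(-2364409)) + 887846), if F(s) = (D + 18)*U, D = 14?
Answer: 3037167881602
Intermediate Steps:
F(s) = -352 (F(s) = (14 + 18)*(-11) = 32*(-11) = -352)
(F(1709) + 1060326)*((-386932 - 1*(-2364409)) + 887846) = (-352 + 1060326)*((-386932 - 1*(-2364409)) + 887846) = 1059974*((-386932 + 2364409) + 887846) = 1059974*(1977477 + 887846) = 1059974*2865323 = 3037167881602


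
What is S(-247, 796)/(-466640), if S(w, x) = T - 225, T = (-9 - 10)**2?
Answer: -17/58330 ≈ -0.00029145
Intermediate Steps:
T = 361 (T = (-19)**2 = 361)
S(w, x) = 136 (S(w, x) = 361 - 225 = 136)
S(-247, 796)/(-466640) = 136/(-466640) = 136*(-1/466640) = -17/58330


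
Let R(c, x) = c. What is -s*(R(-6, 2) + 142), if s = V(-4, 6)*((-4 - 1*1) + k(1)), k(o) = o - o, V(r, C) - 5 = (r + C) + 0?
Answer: 4760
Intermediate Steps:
V(r, C) = 5 + C + r (V(r, C) = 5 + ((r + C) + 0) = 5 + ((C + r) + 0) = 5 + (C + r) = 5 + C + r)
k(o) = 0
s = -35 (s = (5 + 6 - 4)*((-4 - 1*1) + 0) = 7*((-4 - 1) + 0) = 7*(-5 + 0) = 7*(-5) = -35)
-s*(R(-6, 2) + 142) = -(-35)*(-6 + 142) = -(-35)*136 = -1*(-4760) = 4760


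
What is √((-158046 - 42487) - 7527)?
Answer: 2*I*√52015 ≈ 456.14*I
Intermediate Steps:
√((-158046 - 42487) - 7527) = √(-200533 - 7527) = √(-208060) = 2*I*√52015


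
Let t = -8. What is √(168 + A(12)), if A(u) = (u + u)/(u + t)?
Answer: √174 ≈ 13.191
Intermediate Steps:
A(u) = 2*u/(-8 + u) (A(u) = (u + u)/(u - 8) = (2*u)/(-8 + u) = 2*u/(-8 + u))
√(168 + A(12)) = √(168 + 2*12/(-8 + 12)) = √(168 + 2*12/4) = √(168 + 2*12*(¼)) = √(168 + 6) = √174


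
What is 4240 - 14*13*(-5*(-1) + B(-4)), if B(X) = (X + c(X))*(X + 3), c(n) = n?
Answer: 1874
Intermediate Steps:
B(X) = 2*X*(3 + X) (B(X) = (X + X)*(X + 3) = (2*X)*(3 + X) = 2*X*(3 + X))
4240 - 14*13*(-5*(-1) + B(-4)) = 4240 - 14*13*(-5*(-1) + 2*(-4)*(3 - 4)) = 4240 - 182*(5 + 2*(-4)*(-1)) = 4240 - 182*(5 + 8) = 4240 - 182*13 = 4240 - 1*2366 = 4240 - 2366 = 1874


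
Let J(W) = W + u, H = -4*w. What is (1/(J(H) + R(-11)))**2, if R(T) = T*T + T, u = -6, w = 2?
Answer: 1/9216 ≈ 0.00010851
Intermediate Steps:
H = -8 (H = -4*2 = -8)
J(W) = -6 + W (J(W) = W - 6 = -6 + W)
R(T) = T + T**2 (R(T) = T**2 + T = T + T**2)
(1/(J(H) + R(-11)))**2 = (1/((-6 - 8) - 11*(1 - 11)))**2 = (1/(-14 - 11*(-10)))**2 = (1/(-14 + 110))**2 = (1/96)**2 = 1/9216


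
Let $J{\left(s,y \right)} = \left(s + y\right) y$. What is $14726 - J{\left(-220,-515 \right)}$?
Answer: $-363799$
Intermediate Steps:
$J{\left(s,y \right)} = y \left(s + y\right)$
$14726 - J{\left(-220,-515 \right)} = 14726 - - 515 \left(-220 - 515\right) = 14726 - \left(-515\right) \left(-735\right) = 14726 - 378525 = -363799$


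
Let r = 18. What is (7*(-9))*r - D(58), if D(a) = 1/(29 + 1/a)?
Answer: -1908580/1683 ≈ -1134.0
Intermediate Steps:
(7*(-9))*r - D(58) = (7*(-9))*18 - 58/(1 + 29*58) = -63*18 - 58/(1 + 1682) = -1134 - 58/1683 = -1908580/1683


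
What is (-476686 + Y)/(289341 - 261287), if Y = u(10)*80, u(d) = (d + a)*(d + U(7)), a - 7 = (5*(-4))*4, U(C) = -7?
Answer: -245903/14027 ≈ -17.531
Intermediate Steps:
a = -73 (a = 7 + (5*(-4))*4 = 7 - 20*4 = 7 - 80 = -73)
u(d) = (-73 + d)*(-7 + d) (u(d) = (d - 73)*(d - 7) = (-73 + d)*(-7 + d))
Y = -15120 (Y = (511 + 10**2 - 80*10)*80 = (511 + 100 - 800)*80 = -189*80 = -15120)
(-476686 + Y)/(289341 - 261287) = (-476686 - 15120)/(289341 - 261287) = -491806/28054 = -491806*1/28054 = -245903/14027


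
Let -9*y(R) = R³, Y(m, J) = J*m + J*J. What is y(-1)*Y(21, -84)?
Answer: 588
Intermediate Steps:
Y(m, J) = J² + J*m (Y(m, J) = J*m + J² = J² + J*m)
y(R) = -R³/9
y(-1)*Y(21, -84) = (-⅑*(-1)³)*(-84*(-84 + 21)) = (-⅑*(-1))*(-84*(-63)) = (⅑)*5292 = 588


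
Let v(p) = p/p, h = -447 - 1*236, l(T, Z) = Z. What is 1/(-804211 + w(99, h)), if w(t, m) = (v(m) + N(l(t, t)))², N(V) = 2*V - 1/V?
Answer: -9801/7493982011 ≈ -1.3078e-6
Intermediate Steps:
N(V) = -1/V + 2*V
h = -683 (h = -447 - 236 = -683)
v(p) = 1
w(t, m) = (1 - 1/t + 2*t)² (w(t, m) = (1 + (-1/t + 2*t))² = (1 - 1/t + 2*t)²)
1/(-804211 + w(99, h)) = 1/(-804211 + (-1 + 99 + 2*99²)²/99²) = 1/(-804211 + (-1 + 99 + 2*9801)²/9801) = 1/(-804211 + (-1 + 99 + 19602)²/9801) = 1/(-804211 + (1/9801)*19700²) = 1/(-804211 + (1/9801)*388090000) = 1/(-804211 + 388090000/9801) = 1/(-7493982011/9801) = -9801/7493982011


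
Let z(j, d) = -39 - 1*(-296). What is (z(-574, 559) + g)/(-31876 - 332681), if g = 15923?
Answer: -16180/364557 ≈ -0.044383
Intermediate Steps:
z(j, d) = 257 (z(j, d) = -39 + 296 = 257)
(z(-574, 559) + g)/(-31876 - 332681) = (257 + 15923)/(-31876 - 332681) = 16180/(-364557) = 16180*(-1/364557) = -16180/364557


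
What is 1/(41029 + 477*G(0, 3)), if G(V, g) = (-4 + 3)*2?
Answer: 1/40075 ≈ 2.4953e-5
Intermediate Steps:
G(V, g) = -2 (G(V, g) = -1*2 = -2)
1/(41029 + 477*G(0, 3)) = 1/(41029 + 477*(-2)) = 1/(41029 - 954) = 1/40075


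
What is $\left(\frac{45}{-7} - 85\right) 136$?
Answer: $- \frac{87040}{7} \approx -12434.0$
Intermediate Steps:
$\left(\frac{45}{-7} - 85\right) 136 = \left(45 \left(- \frac{1}{7}\right) - 85\right) 136 = \left(- \frac{45}{7} - 85\right) 136 = \left(- \frac{640}{7}\right) 136 = - \frac{87040}{7}$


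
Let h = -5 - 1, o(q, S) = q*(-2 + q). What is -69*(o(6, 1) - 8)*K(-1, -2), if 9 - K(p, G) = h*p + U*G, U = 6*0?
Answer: -3312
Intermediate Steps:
h = -6
U = 0
K(p, G) = 9 + 6*p (K(p, G) = 9 - (-6*p + 0*G) = 9 - (-6*p + 0) = 9 - (-6)*p = 9 + 6*p)
-69*(o(6, 1) - 8)*K(-1, -2) = -69*(6*(-2 + 6) - 8)*(9 + 6*(-1)) = -69*(6*4 - 8)*(9 - 6) = -69*(24 - 8)*3 = -1104*3 = -69*48 = -3312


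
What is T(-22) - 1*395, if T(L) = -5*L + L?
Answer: -307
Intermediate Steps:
T(L) = -4*L
T(-22) - 1*395 = -4*(-22) - 1*395 = 88 - 395 = -307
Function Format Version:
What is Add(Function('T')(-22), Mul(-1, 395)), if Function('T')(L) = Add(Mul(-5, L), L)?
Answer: -307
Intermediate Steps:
Function('T')(L) = Mul(-4, L)
Add(Function('T')(-22), Mul(-1, 395)) = Add(Mul(-4, -22), Mul(-1, 395)) = Add(88, -395) = -307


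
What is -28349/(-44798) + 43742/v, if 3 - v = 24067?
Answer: -319340945/269504768 ≈ -1.1849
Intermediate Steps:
v = -24064 (v = 3 - 1*24067 = 3 - 24067 = -24064)
-28349/(-44798) + 43742/v = -28349/(-44798) + 43742/(-24064) = -28349*(-1/44798) + 43742*(-1/24064) = 28349/44798 - 21871/12032 = -319340945/269504768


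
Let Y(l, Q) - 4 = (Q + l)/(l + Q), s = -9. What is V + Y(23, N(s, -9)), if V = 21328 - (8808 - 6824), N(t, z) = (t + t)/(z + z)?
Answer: 19349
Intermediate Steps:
N(t, z) = t/z (N(t, z) = (2*t)/((2*z)) = (2*t)*(1/(2*z)) = t/z)
V = 19344 (V = 21328 - 1*1984 = 21328 - 1984 = 19344)
Y(l, Q) = 5 (Y(l, Q) = 4 + (Q + l)/(l + Q) = 4 + (Q + l)/(Q + l) = 4 + 1 = 5)
V + Y(23, N(s, -9)) = 19344 + 5 = 19349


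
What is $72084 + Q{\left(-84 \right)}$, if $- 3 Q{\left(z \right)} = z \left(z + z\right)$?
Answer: $67380$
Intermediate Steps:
$Q{\left(z \right)} = - \frac{2 z^{2}}{3}$ ($Q{\left(z \right)} = - \frac{z \left(z + z\right)}{3} = - \frac{z 2 z}{3} = - \frac{2 z^{2}}{3}$)
$72084 + Q{\left(-84 \right)} = 72084 - \frac{2 \left(-84\right)^{2}}{3} = 72084 - 4704 = 67380$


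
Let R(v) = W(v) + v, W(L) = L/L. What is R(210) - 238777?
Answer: -238566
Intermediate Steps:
W(L) = 1
R(v) = 1 + v
R(210) - 238777 = (1 + 210) - 238777 = 211 - 238777 = -238566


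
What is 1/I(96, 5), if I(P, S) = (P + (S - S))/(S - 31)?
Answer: -13/48 ≈ -0.27083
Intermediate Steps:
I(P, S) = P/(-31 + S) (I(P, S) = (P + 0)/(-31 + S) = P/(-31 + S))
1/I(96, 5) = 1/(96/(-31 + 5)) = 1/(96/(-26)) = 1/(96*(-1/26)) = 1/(-48/13) = -13/48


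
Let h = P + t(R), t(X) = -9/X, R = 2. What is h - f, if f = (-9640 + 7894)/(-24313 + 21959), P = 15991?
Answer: 37630475/2354 ≈ 15986.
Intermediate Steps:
f = 873/1177 (f = -1746/(-2354) = -1746*(-1/2354) = 873/1177 ≈ 0.74172)
h = 31973/2 (h = 15991 - 9/2 = 31973/2 ≈ 15987.)
h - f = 31973/2 - 1*873/1177 = 31973/2 - 873/1177 = 37630475/2354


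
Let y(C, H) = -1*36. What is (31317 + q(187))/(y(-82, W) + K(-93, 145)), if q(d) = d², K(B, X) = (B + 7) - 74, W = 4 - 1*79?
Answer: -33143/98 ≈ -338.19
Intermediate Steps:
W = -75 (W = 4 - 79 = -75)
y(C, H) = -36
K(B, X) = -67 + B (K(B, X) = (7 + B) - 74 = -67 + B)
(31317 + q(187))/(y(-82, W) + K(-93, 145)) = (31317 + 187²)/(-36 + (-67 - 93)) = (31317 + 34969)/(-36 - 160) = 66286/(-196) = 66286*(-1/196) = -33143/98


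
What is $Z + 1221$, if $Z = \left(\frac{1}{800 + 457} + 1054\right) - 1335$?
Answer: $\frac{1181581}{1257} \approx 940.0$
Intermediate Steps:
$Z = - \frac{353216}{1257}$ ($Z = \left(\frac{1}{1257} + 1054\right) - 1335 = \frac{1324879}{1257} - 1335 = - \frac{353216}{1257} \approx -281.0$)
$Z + 1221 = - \frac{353216}{1257} + 1221 = \frac{1181581}{1257}$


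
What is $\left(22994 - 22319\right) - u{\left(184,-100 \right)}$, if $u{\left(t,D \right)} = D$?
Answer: $775$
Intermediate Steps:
$\left(22994 - 22319\right) - u{\left(184,-100 \right)} = \left(22994 - 22319\right) - -100 = 675 + 100 = 775$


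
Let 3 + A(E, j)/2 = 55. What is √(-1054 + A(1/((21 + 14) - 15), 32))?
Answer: 5*I*√38 ≈ 30.822*I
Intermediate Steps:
A(E, j) = 104 (A(E, j) = -6 + 2*55 = -6 + 110 = 104)
√(-1054 + A(1/((21 + 14) - 15), 32)) = √(-1054 + 104) = √(-950) = 5*I*√38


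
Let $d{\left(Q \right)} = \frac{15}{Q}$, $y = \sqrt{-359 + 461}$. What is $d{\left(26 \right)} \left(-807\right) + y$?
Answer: $- \frac{12105}{26} + \sqrt{102} \approx -455.48$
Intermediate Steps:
$y = \sqrt{102} \approx 10.1$
$d{\left(26 \right)} \left(-807\right) + y = \frac{15}{26} \left(-807\right) + \sqrt{102} = - \frac{12105}{26} + \sqrt{102}$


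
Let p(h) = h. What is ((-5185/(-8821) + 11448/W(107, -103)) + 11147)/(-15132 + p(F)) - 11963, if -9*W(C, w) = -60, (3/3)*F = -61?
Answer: -8016821352661/670087265 ≈ -11964.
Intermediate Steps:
F = -61
W(C, w) = 20/3 (W(C, w) = -1/9*(-60) = 20/3)
((-5185/(-8821) + 11448/W(107, -103)) + 11147)/(-15132 + p(F)) - 11963 = ((-5185/(-8821) + 11448/(20/3)) + 11147)/(-15132 - 61) - 11963 = ((-5185*(-1/8821) + 11448*(3/20)) + 11147)/(-15193) - 11963 = ((5185/8821 + 8586/5) + 11147)*(-1/15193) - 11963 = (75763031/44105 + 11147)*(-1/15193) - 11963 = (567401466/44105)*(-1/15193) - 11963 = -567401466/670087265 - 11963 = -8016821352661/670087265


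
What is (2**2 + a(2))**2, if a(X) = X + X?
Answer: 64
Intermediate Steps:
a(X) = 2*X
(2**2 + a(2))**2 = (2**2 + 2*2)**2 = (4 + 4)**2 = 8**2 = 64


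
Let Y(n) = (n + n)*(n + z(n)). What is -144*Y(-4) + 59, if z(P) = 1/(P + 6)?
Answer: -3973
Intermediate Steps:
z(P) = 1/(6 + P)
Y(n) = 2*n*(n + 1/(6 + n)) (Y(n) = (n + n)*(n + 1/(6 + n)) = (2*n)*(n + 1/(6 + n)) = 2*n*(n + 1/(6 + n)))
-144*Y(-4) + 59 = -288*(-4)*(1 - 4*(6 - 4))/(6 - 4) + 59 = -288*(-4)*(1 - 4*2)/2 + 59 = -288*(-4)*(1 - 8)/2 + 59 = -288*(-4)*(-7)/2 + 59 = -144*28 + 59 = -4032 + 59 = -3973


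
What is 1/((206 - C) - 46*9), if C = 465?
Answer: -1/673 ≈ -0.0014859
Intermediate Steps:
1/((206 - C) - 46*9) = 1/((206 - 1*465) - 46*9) = 1/((206 - 465) - 414) = 1/(-259 - 414) = 1/(-673) = -1/673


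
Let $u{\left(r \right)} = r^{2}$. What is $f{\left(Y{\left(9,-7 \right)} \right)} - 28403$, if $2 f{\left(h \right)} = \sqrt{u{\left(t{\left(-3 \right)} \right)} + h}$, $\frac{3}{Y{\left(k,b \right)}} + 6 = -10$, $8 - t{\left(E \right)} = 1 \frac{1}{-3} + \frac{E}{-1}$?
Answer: $-28403 + \frac{\sqrt{4069}}{24} \approx -28400.0$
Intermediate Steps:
$t{\left(E \right)} = \frac{25}{3} + E$ ($t{\left(E \right)} = 8 - \left(1 \frac{1}{-3} + \frac{E}{-1}\right) = 8 - \left(1 \left(- \frac{1}{3}\right) + E \left(-1\right)\right) = 8 - \left(- \frac{1}{3} - E\right) = 8 + \left(\frac{1}{3} + E\right) = \frac{25}{3} + E$)
$Y{\left(k,b \right)} = - \frac{3}{16}$ ($Y{\left(k,b \right)} = \frac{3}{-6 - 10} = \frac{3}{-16} = 3 \left(- \frac{1}{16}\right) = - \frac{3}{16}$)
$f{\left(h \right)} = \frac{\sqrt{\frac{256}{9} + h}}{2}$ ($f{\left(h \right)} = \frac{\sqrt{\left(\frac{25}{3} - 3\right)^{2} + h}}{2} = \frac{\sqrt{\left(\frac{16}{3}\right)^{2} + h}}{2} = \frac{\sqrt{\frac{256}{9} + h}}{2}$)
$f{\left(Y{\left(9,-7 \right)} \right)} - 28403 = \frac{\sqrt{256 + 9 \left(- \frac{3}{16}\right)}}{6} - 28403 = \frac{\sqrt{256 - \frac{27}{16}}}{6} - 28403 = \frac{\sqrt{\frac{4069}{16}}}{6} - 28403 = \frac{\frac{1}{4} \sqrt{4069}}{6} - 28403 = \frac{\sqrt{4069}}{24} - 28403 = -28403 + \frac{\sqrt{4069}}{24}$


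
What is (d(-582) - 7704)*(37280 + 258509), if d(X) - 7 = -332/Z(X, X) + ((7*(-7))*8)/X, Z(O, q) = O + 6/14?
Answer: -299629705694657/131629 ≈ -2.2763e+9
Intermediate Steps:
Z(O, q) = 3/7 + O (Z(O, q) = O + 6*(1/14) = O + 3/7 = 3/7 + O)
d(X) = 7 - 392/X - 332/(3/7 + X) (d(X) = 7 + (-332/(3/7 + X) + ((7*(-7))*8)/X) = 7 + (-332/(3/7 + X) + (-49*8)/X) = 7 + (-332/(3/7 + X) - 392/X) = 7 + (-392/X - 332/(3/7 + X)) = 7 - 392/X - 332/(3/7 + X))
(d(-582) - 7704)*(37280 + 258509) = (49*(-24 + (-582)² - 103*(-582))/(-582*(3 + 7*(-582))) - 7704)*(37280 + 258509) = (49*(-1/582)*(-24 + 338724 + 59946)/(3 - 4074) - 7704)*295789 = (49*(-1/582)*398646/(-4071) - 7704)*295789 = (49*(-1/582)*(-1/4071)*398646 - 7704)*295789 = (1085203/131629 - 7704)*295789 = -1012984613/131629*295789 = -299629705694657/131629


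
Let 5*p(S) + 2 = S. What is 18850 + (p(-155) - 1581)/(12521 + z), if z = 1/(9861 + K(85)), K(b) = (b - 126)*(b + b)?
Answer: 1705829086879/90495530 ≈ 18850.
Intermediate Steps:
K(b) = 2*b*(-126 + b) (K(b) = (-126 + b)*(2*b) = 2*b*(-126 + b))
p(S) = -⅖ + S/5
z = 1/2891 (z = 1/(9861 + 2*85*(-126 + 85)) = 1/(9861 + 2*85*(-41)) = 1/(9861 - 6970) = 1/2891 ≈ 0.00034590)
18850 + (p(-155) - 1581)/(12521 + z) = 18850 + ((-⅖ + (⅕)*(-155)) - 1581)/(12521 + 1/2891) = 18850 + ((-⅖ - 31) - 1581)/(36198212/2891) = 18850 + (-157/5 - 1581)*(2891/36198212) = 18850 - 8062/5*2891/36198212 = 18850 - 11653621/90495530 = 1705829086879/90495530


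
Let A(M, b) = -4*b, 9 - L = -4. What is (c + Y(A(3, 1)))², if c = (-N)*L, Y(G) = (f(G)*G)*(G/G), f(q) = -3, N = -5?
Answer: 5929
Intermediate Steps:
L = 13 (L = 9 - 1*(-4) = 9 + 4 = 13)
Y(G) = -3*G (Y(G) = (-3*G)*(G/G) = -3*G*1 = -3*G)
c = 65 (c = -1*(-5)*13 = 5*13 = 65)
(c + Y(A(3, 1)))² = (65 - (-12))² = (65 - 3*(-4))² = (65 + 12)² = 77² = 5929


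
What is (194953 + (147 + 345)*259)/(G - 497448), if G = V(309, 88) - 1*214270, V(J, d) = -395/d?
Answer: -28369528/62631579 ≈ -0.45296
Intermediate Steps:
G = -18856155/88 (G = -395/88 - 1*214270 = -395*1/88 - 214270 = -395/88 - 214270 = -18856155/88 ≈ -2.1427e+5)
(194953 + (147 + 345)*259)/(G - 497448) = (194953 + (147 + 345)*259)/(-18856155/88 - 497448) = (194953 + 492*259)/(-62631579/88) = (194953 + 127428)*(-88/62631579) = 322381*(-88/62631579) = -28369528/62631579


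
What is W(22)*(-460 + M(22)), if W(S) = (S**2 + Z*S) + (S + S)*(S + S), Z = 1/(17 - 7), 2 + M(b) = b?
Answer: -1065768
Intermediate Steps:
M(b) = -2 + b
Z = 1/10 ≈ 0.10000
W(S) = 5*S**2 + S/10 (W(S) = (S**2 + S/10) + (S + S)*(S + S) = (S**2 + S/10) + (2*S)*(2*S) = (S**2 + S/10) + 4*S**2 = 5*S**2 + S/10)
W(22)*(-460 + M(22)) = ((1/10)*22*(1 + 50*22))*(-460 + (-2 + 22)) = ((1/10)*22*(1 + 1100))*(-460 + 20) = ((1/10)*22*1101)*(-440) = (12111/5)*(-440) = -1065768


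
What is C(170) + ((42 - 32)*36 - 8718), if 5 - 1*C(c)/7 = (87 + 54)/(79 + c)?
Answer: -691138/83 ≈ -8327.0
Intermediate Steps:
C(c) = 35 - 987/(79 + c) (C(c) = 35 - 7*(87 + 54)/(79 + c) = 35 - 987/(79 + c))
C(170) + ((42 - 32)*36 - 8718) = 7*(254 + 5*170)/(79 + 170) + ((42 - 32)*36 - 8718) = 7*(254 + 850)/249 + (10*36 - 8718) = 7*(1/249)*1104 + (360 - 8718) = 2576/83 - 8358 = -691138/83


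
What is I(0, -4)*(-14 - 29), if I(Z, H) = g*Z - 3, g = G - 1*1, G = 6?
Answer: 129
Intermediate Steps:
g = 5 (g = 6 - 1*1 = 6 - 1 = 5)
I(Z, H) = -3 + 5*Z (I(Z, H) = 5*Z - 3 = -3 + 5*Z)
I(0, -4)*(-14 - 29) = (-3 + 5*0)*(-14 - 29) = (-3 + 0)*(-43) = -3*(-43) = 129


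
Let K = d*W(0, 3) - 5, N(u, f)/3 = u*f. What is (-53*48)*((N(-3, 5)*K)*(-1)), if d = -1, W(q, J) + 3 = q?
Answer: 228960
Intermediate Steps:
W(q, J) = -3 + q
N(u, f) = 3*f*u (N(u, f) = 3*(u*f) = 3*(f*u) = 3*f*u)
K = -2 (K = -(-3 + 0) - 5 = -1*(-3) - 5 = 3 - 5 = -2)
(-53*48)*((N(-3, 5)*K)*(-1)) = (-53*48)*(((3*5*(-3))*(-2))*(-1)) = -2544*(-45*(-2))*(-1) = -228960*(-1) = -2544*(-90) = 228960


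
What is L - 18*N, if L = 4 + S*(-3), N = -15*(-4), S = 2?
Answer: -1082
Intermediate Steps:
N = 60
L = -2 (L = 4 + 2*(-3) = 4 - 6 = -2)
L - 18*N = -2 - 18*60 = -2 - 1080 = -1082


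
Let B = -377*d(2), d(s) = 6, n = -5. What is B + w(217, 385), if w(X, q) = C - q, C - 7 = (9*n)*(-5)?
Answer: -2415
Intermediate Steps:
C = 232 (C = 7 + (9*(-5))*(-5) = 7 - 45*(-5) = 7 + 225 = 232)
w(X, q) = 232 - q
B = -2262 (B = -377*6 = -2262)
B + w(217, 385) = -2262 + (232 - 1*385) = -2262 + (232 - 385) = -2262 - 153 = -2415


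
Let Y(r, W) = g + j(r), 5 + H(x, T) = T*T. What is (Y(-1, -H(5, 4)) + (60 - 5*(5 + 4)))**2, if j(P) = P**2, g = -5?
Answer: 121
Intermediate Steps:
H(x, T) = -5 + T**2 (H(x, T) = -5 + T*T = -5 + T**2)
Y(r, W) = -5 + r**2
(Y(-1, -H(5, 4)) + (60 - 5*(5 + 4)))**2 = ((-5 + (-1)**2) + (60 - 5*(5 + 4)))**2 = ((-5 + 1) + (60 - 5*9))**2 = (-4 + (60 - 45))**2 = (-4 + 15)**2 = 11**2 = 121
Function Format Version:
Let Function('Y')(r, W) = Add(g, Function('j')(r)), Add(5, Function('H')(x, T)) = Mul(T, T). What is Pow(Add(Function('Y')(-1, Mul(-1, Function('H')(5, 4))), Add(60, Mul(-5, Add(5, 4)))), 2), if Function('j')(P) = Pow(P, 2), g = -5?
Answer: 121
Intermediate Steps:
Function('H')(x, T) = Add(-5, Pow(T, 2)) (Function('H')(x, T) = Add(-5, Mul(T, T)) = Add(-5, Pow(T, 2)))
Function('Y')(r, W) = Add(-5, Pow(r, 2))
Pow(Add(Function('Y')(-1, Mul(-1, Function('H')(5, 4))), Add(60, Mul(-5, Add(5, 4)))), 2) = Pow(Add(Add(-5, Pow(-1, 2)), Add(60, Mul(-5, Add(5, 4)))), 2) = Pow(Add(Add(-5, 1), Add(60, Mul(-5, 9))), 2) = Pow(Add(-4, Add(60, -45)), 2) = Pow(Add(-4, 15), 2) = Pow(11, 2) = 121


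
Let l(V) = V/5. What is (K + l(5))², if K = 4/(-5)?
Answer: 1/25 ≈ 0.040000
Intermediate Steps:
K = -⅘ (K = 4*(-⅕) = -⅘ ≈ -0.80000)
l(V) = V/5 (l(V) = V*(⅕) = V/5)
(K + l(5))² = (-⅘ + (⅕)*5)² = (-⅘ + 1)² = (⅕)² = 1/25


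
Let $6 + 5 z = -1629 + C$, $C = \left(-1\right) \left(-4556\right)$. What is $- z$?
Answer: $- \frac{2921}{5} \approx -584.2$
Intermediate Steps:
$C = 4556$
$z = \frac{2921}{5}$ ($z = - \frac{6}{5} + \frac{-1629 + 4556}{5} = - \frac{6}{5} + \frac{1}{5} \cdot 2927 = - \frac{6}{5} + \frac{2927}{5} = \frac{2921}{5} \approx 584.2$)
$- z = \left(-1\right) \frac{2921}{5} = - \frac{2921}{5}$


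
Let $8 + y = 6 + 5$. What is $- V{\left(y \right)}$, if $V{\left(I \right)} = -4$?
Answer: $4$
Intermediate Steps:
$y = 3$ ($y = -8 + \left(6 + 5\right) = -8 + 11 = 3$)
$- V{\left(y \right)} = \left(-1\right) \left(-4\right) = 4$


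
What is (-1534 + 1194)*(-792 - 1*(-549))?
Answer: 82620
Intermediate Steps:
(-1534 + 1194)*(-792 - 1*(-549)) = -340*(-792 + 549) = -340*(-243) = 82620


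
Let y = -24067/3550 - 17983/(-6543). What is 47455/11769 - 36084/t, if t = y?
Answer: 9868589670819005/1101940073139 ≈ 8955.7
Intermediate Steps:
y = -93630731/23227650 (y = -24067*1/3550 - 17983*(-1/6543) = -24067/3550 + 17983/6543 = -93630731/23227650 ≈ -4.0310)
t = -93630731/23227650 ≈ -4.0310
47455/11769 - 36084/t = 47455/11769 - 36084/(-93630731/23227650) = 47455*(1/11769) - 36084*(-23227650/93630731) = 47455/11769 + 838146522600/93630731 = 9868589670819005/1101940073139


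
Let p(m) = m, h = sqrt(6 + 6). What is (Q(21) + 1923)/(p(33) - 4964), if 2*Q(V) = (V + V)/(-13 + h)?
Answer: -301638/774167 + 42*sqrt(3)/774167 ≈ -0.38953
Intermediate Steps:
h = 2*sqrt(3) (h = sqrt(12) = 2*sqrt(3) ≈ 3.4641)
Q(V) = V/(-13 + 2*sqrt(3)) (Q(V) = ((V + V)/(-13 + 2*sqrt(3)))/2 = ((2*V)/(-13 + 2*sqrt(3)))/2 = (2*V/(-13 + 2*sqrt(3)))/2 = V/(-13 + 2*sqrt(3)))
(Q(21) + 1923)/(p(33) - 4964) = ((-13/157*21 - 2/157*21*sqrt(3)) + 1923)/(33 - 4964) = ((-273/157 - 42*sqrt(3)/157) + 1923)/(-4931) = (301638/157 - 42*sqrt(3)/157)*(-1/4931) = -301638/774167 + 42*sqrt(3)/774167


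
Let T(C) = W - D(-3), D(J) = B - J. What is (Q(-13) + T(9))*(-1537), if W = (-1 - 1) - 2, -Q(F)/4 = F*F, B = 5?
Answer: 1057456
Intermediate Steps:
Q(F) = -4*F² (Q(F) = -4*F*F = -4*F²)
D(J) = 5 - J
W = -4 (W = -2 - 2 = -4)
T(C) = -12 (T(C) = -4 - (5 - 1*(-3)) = -4 - (5 + 3) = -4 - 1*8 = -4 - 8 = -12)
(Q(-13) + T(9))*(-1537) = (-4*(-13)² - 12)*(-1537) = (-4*169 - 12)*(-1537) = (-676 - 12)*(-1537) = -688*(-1537) = 1057456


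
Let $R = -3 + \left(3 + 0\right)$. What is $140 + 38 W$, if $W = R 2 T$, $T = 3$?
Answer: $140$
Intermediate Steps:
$R = 0$ ($R = -3 + 3 = 0$)
$W = 0$ ($W = 0 \cdot 2 \cdot 3 = 0 \cdot 3 = 0$)
$140 + 38 W = 140 + 38 \cdot 0 = 140 + 0 = 140$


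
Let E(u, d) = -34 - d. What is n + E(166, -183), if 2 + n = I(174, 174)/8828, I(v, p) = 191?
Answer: 1297907/8828 ≈ 147.02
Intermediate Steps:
n = -17465/8828 (n = -2 + 191/8828 = -17465/8828 ≈ -1.9784)
n + E(166, -183) = -17465/8828 + (-34 - 1*(-183)) = -17465/8828 + (-34 + 183) = -17465/8828 + 149 = 1297907/8828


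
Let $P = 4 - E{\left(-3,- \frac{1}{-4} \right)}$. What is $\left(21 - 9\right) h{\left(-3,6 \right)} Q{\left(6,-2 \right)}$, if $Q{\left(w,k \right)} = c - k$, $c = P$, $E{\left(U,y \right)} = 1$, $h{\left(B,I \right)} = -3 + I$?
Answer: $180$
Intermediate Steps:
$P = 3$ ($P = 4 - 1 = 3$)
$c = 3$
$Q{\left(w,k \right)} = 3 - k$
$\left(21 - 9\right) h{\left(-3,6 \right)} Q{\left(6,-2 \right)} = \left(21 - 9\right) \left(-3 + 6\right) \left(3 - -2\right) = 12 \cdot 3 \left(3 + 2\right) = 36 \cdot 5 = 180$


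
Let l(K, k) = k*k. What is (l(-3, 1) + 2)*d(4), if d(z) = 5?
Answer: 15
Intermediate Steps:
l(K, k) = k**2
(l(-3, 1) + 2)*d(4) = (1**2 + 2)*5 = (1 + 2)*5 = 3*5 = 15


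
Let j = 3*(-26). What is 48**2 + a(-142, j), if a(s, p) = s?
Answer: 2162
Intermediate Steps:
j = -78
48**2 + a(-142, j) = 48**2 - 142 = 2304 - 142 = 2162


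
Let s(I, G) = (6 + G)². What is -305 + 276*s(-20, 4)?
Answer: 27295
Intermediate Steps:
-305 + 276*s(-20, 4) = -305 + 276*(6 + 4)² = -305 + 276*10² = -305 + 276*100 = -305 + 27600 = 27295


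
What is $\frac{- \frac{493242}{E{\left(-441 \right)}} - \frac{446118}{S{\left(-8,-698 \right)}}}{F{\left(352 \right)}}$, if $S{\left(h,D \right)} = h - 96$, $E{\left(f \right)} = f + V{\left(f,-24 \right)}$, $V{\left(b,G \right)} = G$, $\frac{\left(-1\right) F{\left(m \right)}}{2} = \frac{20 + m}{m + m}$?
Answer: $- \frac{948720806}{187395} \approx -5062.7$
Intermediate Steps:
$F{\left(m \right)} = - \frac{20 + m}{m}$ ($F{\left(m \right)} = - 2 \frac{20 + m}{m + m} = - 2 \frac{20 + m}{2 m} = - \frac{20 + m}{m}$)
$E{\left(f \right)} = -24 + f$ ($E{\left(f \right)} = f - 24 = -24 + f$)
$S{\left(h,D \right)} = -96 + h$
$\frac{- \frac{493242}{E{\left(-441 \right)}} - \frac{446118}{S{\left(-8,-698 \right)}}}{F{\left(352 \right)}} = \frac{- \frac{493242}{-24 - 441} - \frac{446118}{-96 - 8}}{\frac{1}{352} \left(-20 - 352\right)} = \frac{- \frac{493242}{-465} - \frac{446118}{-104}}{\frac{1}{352} \left(-20 - 352\right)} = \frac{\left(-493242\right) \left(- \frac{1}{465}\right) - - \frac{223059}{52}}{\frac{1}{352} \left(-372\right)} = \frac{\frac{164414}{155} + \frac{223059}{52}}{- \frac{93}{88}} = \frac{43123673}{8060} \left(- \frac{88}{93}\right) = - \frac{948720806}{187395}$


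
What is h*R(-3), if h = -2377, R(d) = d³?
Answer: 64179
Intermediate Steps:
h*R(-3) = -2377*(-3)³ = -2377*(-27) = 64179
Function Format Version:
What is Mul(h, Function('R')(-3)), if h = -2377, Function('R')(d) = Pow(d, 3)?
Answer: 64179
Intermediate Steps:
Mul(h, Function('R')(-3)) = Mul(-2377, Pow(-3, 3)) = Mul(-2377, -27) = 64179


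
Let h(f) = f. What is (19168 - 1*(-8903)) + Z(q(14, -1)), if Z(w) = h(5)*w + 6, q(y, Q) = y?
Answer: 28147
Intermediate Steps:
Z(w) = 6 + 5*w (Z(w) = 5*w + 6 = 6 + 5*w)
(19168 - 1*(-8903)) + Z(q(14, -1)) = (19168 - 1*(-8903)) + (6 + 5*14) = (19168 + 8903) + (6 + 70) = 28071 + 76 = 28147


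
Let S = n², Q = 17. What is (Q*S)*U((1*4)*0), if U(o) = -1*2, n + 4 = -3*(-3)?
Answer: -850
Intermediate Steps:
n = 5 (n = -4 - 3*(-3) = -4 + 9 = 5)
S = 25 (S = 5² = 25)
U(o) = -2
(Q*S)*U((1*4)*0) = (17*25)*(-2) = 425*(-2) = -850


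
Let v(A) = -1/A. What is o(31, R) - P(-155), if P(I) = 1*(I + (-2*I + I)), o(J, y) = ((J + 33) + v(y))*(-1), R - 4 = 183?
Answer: -11967/187 ≈ -63.995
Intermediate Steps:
R = 187 (R = 4 + 183 = 187)
o(J, y) = -33 + 1/y - J (o(J, y) = ((J + 33) - 1/y)*(-1) = ((33 + J) - 1/y)*(-1) = (33 + J - 1/y)*(-1) = -33 + 1/y - J)
P(I) = 0 (P(I) = 1*(I - I) = 1*0 = 0)
o(31, R) - P(-155) = (-33 + 1/187 - 1*31) - 1*0 = (-33 + 1/187 - 31) + 0 = -11967/187 + 0 = -11967/187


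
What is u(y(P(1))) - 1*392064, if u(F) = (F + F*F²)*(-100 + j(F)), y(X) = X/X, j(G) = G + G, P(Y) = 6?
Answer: -392260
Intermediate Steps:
j(G) = 2*G
y(X) = 1
u(F) = (-100 + 2*F)*(F + F³) (u(F) = (F + F*F²)*(-100 + 2*F) = (F + F³)*(-100 + 2*F) = (-100 + 2*F)*(F + F³))
u(y(P(1))) - 1*392064 = 2*1*(-50 + 1 + 1³ - 50*1²) - 1*392064 = 2*1*(-50 + 1 + 1 - 50*1) - 392064 = 2*1*(-50 + 1 + 1 - 50) - 392064 = 2*1*(-98) - 392064 = -196 - 392064 = -392260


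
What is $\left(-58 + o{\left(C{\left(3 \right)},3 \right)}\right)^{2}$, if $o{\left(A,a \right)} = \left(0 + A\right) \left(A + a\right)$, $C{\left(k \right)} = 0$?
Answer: $3364$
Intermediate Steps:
$o{\left(A,a \right)} = A \left(A + a\right)$
$\left(-58 + o{\left(C{\left(3 \right)},3 \right)}\right)^{2} = \left(-58 + 0 \left(0 + 3\right)\right)^{2} = \left(-58 + 0 \cdot 3\right)^{2} = \left(-58 + 0\right)^{2} = \left(-58\right)^{2} = 3364$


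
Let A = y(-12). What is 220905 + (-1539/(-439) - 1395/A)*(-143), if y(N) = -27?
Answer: 280541219/1317 ≈ 2.1302e+5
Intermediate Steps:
A = -27
220905 + (-1539/(-439) - 1395/A)*(-143) = 220905 + (-1539/(-439) - 1395/(-27))*(-143) = 220905 + (-1539*(-1/439) - 1395*(-1/27))*(-143) = 220905 + (1539/439 + 155/3)*(-143) = 220905 + (72662/1317)*(-143) = 220905 - 10390666/1317 = 280541219/1317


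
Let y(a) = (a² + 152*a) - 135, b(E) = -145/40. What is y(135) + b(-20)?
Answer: 308851/8 ≈ 38606.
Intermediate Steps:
b(E) = -29/8 (b(E) = -145*1/40 = -29/8)
y(a) = -135 + a² + 152*a
y(135) + b(-20) = (-135 + 135² + 152*135) - 29/8 = (-135 + 18225 + 20520) - 29/8 = 38610 - 29/8 = 308851/8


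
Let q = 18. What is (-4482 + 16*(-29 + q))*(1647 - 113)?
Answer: -7145372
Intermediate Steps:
(-4482 + 16*(-29 + q))*(1647 - 113) = (-4482 + 16*(-29 + 18))*(1647 - 113) = (-4482 + 16*(-11))*1534 = (-4482 - 176)*1534 = -4658*1534 = -7145372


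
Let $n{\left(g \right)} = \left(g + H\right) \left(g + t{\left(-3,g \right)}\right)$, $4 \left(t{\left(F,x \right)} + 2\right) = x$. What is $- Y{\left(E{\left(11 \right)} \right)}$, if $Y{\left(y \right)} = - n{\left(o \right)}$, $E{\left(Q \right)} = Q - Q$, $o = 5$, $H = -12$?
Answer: $- \frac{119}{4} \approx -29.75$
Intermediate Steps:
$t{\left(F,x \right)} = -2 + \frac{x}{4}$
$E{\left(Q \right)} = 0$
$n{\left(g \right)} = \left(-12 + g\right) \left(-2 + \frac{5 g}{4}\right)$ ($n{\left(g \right)} = \left(g - 12\right) \left(g + \left(-2 + \frac{g}{4}\right)\right) = \left(-12 + g\right) \left(-2 + \frac{5 g}{4}\right)$)
$Y{\left(y \right)} = \frac{119}{4}$ ($Y{\left(y \right)} = - (24 - 85 + \frac{5 \cdot 5^{2}}{4}) = - (24 - 85 + \frac{5}{4} \cdot 25) = - (24 - 85 + \frac{125}{4}) = \left(-1\right) \left(- \frac{119}{4}\right) = \frac{119}{4}$)
$- Y{\left(E{\left(11 \right)} \right)} = \left(-1\right) \frac{119}{4} = - \frac{119}{4}$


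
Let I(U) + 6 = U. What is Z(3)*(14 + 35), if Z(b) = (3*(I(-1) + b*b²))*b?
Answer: 8820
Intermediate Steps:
I(U) = -6 + U
Z(b) = b*(-21 + 3*b³) (Z(b) = (3*((-6 - 1) + b*b²))*b = (3*(-7 + b³))*b = (-21 + 3*b³)*b = b*(-21 + 3*b³))
Z(3)*(14 + 35) = (3*3*(-7 + 3³))*(14 + 35) = (3*3*(-7 + 27))*49 = (3*3*20)*49 = 180*49 = 8820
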